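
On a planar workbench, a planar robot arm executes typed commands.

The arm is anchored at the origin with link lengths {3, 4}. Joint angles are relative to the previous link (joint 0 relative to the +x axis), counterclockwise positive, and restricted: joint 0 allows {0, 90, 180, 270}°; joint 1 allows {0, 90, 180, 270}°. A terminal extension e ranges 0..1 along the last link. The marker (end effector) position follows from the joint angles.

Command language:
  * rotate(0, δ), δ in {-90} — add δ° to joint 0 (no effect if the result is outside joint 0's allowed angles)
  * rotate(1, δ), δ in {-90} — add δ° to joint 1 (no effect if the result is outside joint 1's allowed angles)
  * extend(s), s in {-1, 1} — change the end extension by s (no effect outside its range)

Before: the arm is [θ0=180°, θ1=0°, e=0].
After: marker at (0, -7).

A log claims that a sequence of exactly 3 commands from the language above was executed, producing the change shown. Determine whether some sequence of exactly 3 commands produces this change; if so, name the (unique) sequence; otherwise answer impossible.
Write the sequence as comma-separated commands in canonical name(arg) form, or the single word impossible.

begin: [θ0=180°, θ1=0°, e=0]
step 1 (rotate(0, -90)): [θ0=90°, θ1=0°, e=0]
step 2 (rotate(0, -90)): [θ0=0°, θ1=0°, e=0]
step 3 (rotate(0, -90)): [θ0=270°, θ1=0°, e=0]
all 64 alternatives checked — unique.

rotate(0, -90), rotate(0, -90), rotate(0, -90)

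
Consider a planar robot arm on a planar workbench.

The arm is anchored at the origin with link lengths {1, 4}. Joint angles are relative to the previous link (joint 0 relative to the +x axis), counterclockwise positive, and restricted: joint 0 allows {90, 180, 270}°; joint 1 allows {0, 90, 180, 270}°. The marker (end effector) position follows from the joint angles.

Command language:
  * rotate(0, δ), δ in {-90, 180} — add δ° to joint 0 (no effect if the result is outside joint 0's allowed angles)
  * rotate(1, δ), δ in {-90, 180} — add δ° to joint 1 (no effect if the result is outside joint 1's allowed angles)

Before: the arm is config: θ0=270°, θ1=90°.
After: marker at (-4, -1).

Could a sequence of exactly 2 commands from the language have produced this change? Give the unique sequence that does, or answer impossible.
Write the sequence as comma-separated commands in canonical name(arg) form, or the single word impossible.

start: config: θ0=270°, θ1=90°
t=1 rotate(1, -90) ⇒ config: θ0=270°, θ1=0°
t=2 rotate(1, -90) ⇒ config: θ0=270°, θ1=270°
no rival 2-sequence matches.

rotate(1, -90), rotate(1, -90)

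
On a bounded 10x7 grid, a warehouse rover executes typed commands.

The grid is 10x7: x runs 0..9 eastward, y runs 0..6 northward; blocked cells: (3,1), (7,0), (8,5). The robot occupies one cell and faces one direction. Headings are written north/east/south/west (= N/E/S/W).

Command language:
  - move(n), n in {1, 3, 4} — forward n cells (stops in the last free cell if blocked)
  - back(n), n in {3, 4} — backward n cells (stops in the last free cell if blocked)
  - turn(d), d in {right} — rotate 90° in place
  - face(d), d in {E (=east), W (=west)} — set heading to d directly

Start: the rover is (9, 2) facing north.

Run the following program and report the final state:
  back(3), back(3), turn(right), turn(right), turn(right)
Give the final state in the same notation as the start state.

(9, 0) facing west

from: (9, 2) facing north
[1] after back(3): (9, 0) facing north
[2] after back(3): (9, 0) facing north
[3] after turn(right): (9, 0) facing east
[4] after turn(right): (9, 0) facing south
[5] after turn(right): (9, 0) facing west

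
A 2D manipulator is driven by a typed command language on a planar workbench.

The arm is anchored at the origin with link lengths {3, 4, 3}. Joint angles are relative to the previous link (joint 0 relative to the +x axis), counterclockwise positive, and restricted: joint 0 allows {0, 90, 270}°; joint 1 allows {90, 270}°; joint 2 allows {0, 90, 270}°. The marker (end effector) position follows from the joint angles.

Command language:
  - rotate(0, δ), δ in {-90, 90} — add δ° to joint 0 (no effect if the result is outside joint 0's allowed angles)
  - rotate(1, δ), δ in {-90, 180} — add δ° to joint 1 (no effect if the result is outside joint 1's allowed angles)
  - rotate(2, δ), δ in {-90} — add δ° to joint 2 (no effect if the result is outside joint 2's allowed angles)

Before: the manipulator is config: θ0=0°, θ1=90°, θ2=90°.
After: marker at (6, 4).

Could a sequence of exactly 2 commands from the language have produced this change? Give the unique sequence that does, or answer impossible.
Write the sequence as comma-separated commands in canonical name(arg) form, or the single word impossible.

t0: config: θ0=0°, θ1=90°, θ2=90°
[1] after rotate(2, -90): config: θ0=0°, θ1=90°, θ2=0°
[2] after rotate(2, -90): config: θ0=0°, θ1=90°, θ2=270°
all 25 alternatives checked — unique.

rotate(2, -90), rotate(2, -90)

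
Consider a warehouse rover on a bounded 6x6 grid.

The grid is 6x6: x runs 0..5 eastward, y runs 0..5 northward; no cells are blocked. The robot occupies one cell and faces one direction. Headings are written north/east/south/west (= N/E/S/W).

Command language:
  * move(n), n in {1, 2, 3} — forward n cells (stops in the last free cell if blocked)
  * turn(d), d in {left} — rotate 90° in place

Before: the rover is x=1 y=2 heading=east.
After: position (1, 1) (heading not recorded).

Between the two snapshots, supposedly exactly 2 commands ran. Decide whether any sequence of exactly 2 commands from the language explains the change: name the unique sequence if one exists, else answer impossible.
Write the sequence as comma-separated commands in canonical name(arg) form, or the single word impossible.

impossible

no 2-step route produces this change.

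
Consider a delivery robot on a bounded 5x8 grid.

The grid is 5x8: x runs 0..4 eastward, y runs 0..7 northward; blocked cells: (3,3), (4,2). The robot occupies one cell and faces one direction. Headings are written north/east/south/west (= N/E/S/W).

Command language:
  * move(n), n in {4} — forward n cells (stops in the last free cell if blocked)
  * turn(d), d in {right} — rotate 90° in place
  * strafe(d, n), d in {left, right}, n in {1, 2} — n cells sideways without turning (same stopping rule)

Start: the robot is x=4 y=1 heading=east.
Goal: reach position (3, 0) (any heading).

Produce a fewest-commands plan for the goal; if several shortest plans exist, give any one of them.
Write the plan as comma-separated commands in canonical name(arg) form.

t0: x=4 y=1 heading=east
[1] after turn(right): x=4 y=1 heading=south
[2] after strafe(right, 1): x=3 y=1 heading=south
[3] after move(4): x=3 y=0 heading=south
nothing shorter than 3 reaches the goal.

turn(right), strafe(right, 1), move(4)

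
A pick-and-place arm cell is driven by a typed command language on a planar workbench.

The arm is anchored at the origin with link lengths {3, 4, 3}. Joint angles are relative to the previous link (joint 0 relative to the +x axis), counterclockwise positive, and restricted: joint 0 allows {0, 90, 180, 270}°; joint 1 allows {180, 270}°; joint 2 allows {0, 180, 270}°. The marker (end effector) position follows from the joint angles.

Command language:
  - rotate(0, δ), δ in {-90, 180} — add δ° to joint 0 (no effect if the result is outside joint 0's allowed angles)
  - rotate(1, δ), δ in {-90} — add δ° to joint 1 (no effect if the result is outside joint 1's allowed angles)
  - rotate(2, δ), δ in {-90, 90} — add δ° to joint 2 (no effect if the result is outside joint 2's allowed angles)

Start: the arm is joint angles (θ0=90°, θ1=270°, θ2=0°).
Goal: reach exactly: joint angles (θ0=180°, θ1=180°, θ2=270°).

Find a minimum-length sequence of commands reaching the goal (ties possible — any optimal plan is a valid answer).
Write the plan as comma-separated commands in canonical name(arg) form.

rotate(0, 180), rotate(0, -90), rotate(2, -90), rotate(1, -90)

initial: joint angles (θ0=90°, θ1=270°, θ2=0°)
1. rotate(0, 180) → joint angles (θ0=270°, θ1=270°, θ2=0°)
2. rotate(0, -90) → joint angles (θ0=180°, θ1=270°, θ2=0°)
3. rotate(2, -90) → joint angles (θ0=180°, θ1=270°, θ2=270°)
4. rotate(1, -90) → joint angles (θ0=180°, θ1=180°, θ2=270°)
shorter routes all fall short; 4 is best.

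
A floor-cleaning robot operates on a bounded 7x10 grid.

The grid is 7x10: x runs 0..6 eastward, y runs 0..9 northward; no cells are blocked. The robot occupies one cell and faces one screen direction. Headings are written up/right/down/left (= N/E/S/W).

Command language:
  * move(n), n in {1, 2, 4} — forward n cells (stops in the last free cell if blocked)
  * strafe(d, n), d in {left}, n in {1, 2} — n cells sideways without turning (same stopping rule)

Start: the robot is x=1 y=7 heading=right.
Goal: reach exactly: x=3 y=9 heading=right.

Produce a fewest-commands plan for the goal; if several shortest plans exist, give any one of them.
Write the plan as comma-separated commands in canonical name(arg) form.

t0: x=1 y=7 heading=right
t=1 strafe(left, 2) ⇒ x=1 y=9 heading=right
t=2 move(2) ⇒ x=3 y=9 heading=right
minimal: 2 command(s), checked below 2.

strafe(left, 2), move(2)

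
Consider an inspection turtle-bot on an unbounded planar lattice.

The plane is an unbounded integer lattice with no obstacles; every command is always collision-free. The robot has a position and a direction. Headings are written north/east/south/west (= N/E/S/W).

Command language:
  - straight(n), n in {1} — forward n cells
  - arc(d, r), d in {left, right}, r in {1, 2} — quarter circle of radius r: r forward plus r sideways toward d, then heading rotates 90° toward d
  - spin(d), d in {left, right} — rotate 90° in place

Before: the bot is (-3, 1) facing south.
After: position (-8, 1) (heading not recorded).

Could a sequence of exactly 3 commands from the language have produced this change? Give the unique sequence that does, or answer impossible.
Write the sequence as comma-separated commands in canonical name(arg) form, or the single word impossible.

begin: (-3, 1) facing south
t=1 arc(right, 2) ⇒ (-5, -1) facing west
t=2 straight(1) ⇒ (-6, -1) facing west
t=3 arc(right, 2) ⇒ (-8, 1) facing north
no rival 3-sequence matches.

arc(right, 2), straight(1), arc(right, 2)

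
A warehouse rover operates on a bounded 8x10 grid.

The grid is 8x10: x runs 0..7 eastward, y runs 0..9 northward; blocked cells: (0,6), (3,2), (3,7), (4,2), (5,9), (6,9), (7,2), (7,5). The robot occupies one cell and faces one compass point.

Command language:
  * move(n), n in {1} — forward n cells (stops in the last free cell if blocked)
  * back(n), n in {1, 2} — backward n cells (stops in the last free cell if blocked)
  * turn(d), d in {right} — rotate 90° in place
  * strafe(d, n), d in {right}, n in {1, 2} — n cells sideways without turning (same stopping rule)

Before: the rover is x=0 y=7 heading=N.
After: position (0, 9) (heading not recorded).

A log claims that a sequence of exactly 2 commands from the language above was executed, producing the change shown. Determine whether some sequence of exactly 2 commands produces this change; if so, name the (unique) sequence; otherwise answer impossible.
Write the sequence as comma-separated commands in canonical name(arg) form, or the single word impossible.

t0: x=0 y=7 heading=N
1. move(1) → x=0 y=8 heading=N
2. move(1) → x=0 y=9 heading=N
all 36 alternatives checked — unique.

move(1), move(1)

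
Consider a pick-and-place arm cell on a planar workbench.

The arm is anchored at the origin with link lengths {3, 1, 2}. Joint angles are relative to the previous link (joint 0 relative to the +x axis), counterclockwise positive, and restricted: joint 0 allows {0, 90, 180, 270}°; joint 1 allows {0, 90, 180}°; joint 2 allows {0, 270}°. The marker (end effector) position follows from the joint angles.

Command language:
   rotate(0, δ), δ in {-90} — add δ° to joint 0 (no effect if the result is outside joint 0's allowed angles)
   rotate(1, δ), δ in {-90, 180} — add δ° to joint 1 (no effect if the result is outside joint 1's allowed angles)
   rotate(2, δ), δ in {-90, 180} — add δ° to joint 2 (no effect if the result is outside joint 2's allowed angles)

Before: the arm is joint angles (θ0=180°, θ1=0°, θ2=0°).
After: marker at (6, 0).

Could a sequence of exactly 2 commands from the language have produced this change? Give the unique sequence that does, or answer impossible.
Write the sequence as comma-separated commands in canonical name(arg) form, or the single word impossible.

rotate(0, -90), rotate(0, -90)

begin: joint angles (θ0=180°, θ1=0°, θ2=0°)
1. rotate(0, -90) → joint angles (θ0=90°, θ1=0°, θ2=0°)
2. rotate(0, -90) → joint angles (θ0=0°, θ1=0°, θ2=0°)
no rival 2-sequence matches.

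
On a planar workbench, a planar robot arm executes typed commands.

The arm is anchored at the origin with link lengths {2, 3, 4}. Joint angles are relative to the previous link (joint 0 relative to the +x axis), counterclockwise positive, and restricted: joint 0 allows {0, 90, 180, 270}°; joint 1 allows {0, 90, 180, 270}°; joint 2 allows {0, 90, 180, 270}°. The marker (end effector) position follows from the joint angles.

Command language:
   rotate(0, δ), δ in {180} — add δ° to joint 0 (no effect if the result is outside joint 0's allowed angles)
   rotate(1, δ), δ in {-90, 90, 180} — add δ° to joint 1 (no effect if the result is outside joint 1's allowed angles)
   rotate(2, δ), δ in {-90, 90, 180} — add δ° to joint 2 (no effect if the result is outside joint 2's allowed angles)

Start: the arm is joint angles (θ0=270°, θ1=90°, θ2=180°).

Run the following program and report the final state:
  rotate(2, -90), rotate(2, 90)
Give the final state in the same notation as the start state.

joint angles (θ0=270°, θ1=90°, θ2=180°)

from: joint angles (θ0=270°, θ1=90°, θ2=180°)
step 1 (rotate(2, -90)): joint angles (θ0=270°, θ1=90°, θ2=90°)
step 2 (rotate(2, 90)): joint angles (θ0=270°, θ1=90°, θ2=180°)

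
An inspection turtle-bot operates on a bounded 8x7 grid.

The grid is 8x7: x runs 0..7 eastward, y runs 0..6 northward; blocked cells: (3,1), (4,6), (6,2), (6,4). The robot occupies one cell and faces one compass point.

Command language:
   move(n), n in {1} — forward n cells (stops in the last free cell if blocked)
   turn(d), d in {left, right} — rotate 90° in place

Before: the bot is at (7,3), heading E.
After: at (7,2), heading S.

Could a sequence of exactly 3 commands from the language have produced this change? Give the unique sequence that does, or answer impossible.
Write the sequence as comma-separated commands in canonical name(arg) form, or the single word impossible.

move(1), turn(right), move(1)

key: the first move(1) runs into the grid edge before its full distance
from: at (7,3), heading E
1. move(1) → at (7,3), heading E
2. turn(right) → at (7,3), heading S
3. move(1) → at (7,2), heading S
no rival 3-sequence matches.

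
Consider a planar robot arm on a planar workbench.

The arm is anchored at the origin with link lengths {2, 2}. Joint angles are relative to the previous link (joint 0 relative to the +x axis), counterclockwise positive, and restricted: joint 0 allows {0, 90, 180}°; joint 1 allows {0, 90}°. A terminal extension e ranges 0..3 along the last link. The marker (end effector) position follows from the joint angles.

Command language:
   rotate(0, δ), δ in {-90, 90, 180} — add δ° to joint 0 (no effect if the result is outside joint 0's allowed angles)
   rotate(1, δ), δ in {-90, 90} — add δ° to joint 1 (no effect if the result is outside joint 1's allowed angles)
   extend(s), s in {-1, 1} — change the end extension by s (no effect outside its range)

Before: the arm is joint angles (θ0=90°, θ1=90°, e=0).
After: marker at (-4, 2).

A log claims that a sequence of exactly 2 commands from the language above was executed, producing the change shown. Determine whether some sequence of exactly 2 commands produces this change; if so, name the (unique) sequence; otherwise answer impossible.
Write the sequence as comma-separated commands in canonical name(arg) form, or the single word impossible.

extend(1), extend(1)

from: joint angles (θ0=90°, θ1=90°, e=0)
step 1 (extend(1)): joint angles (θ0=90°, θ1=90°, e=1)
step 2 (extend(1)): joint angles (θ0=90°, θ1=90°, e=2)
no other 2-command option fits: unique.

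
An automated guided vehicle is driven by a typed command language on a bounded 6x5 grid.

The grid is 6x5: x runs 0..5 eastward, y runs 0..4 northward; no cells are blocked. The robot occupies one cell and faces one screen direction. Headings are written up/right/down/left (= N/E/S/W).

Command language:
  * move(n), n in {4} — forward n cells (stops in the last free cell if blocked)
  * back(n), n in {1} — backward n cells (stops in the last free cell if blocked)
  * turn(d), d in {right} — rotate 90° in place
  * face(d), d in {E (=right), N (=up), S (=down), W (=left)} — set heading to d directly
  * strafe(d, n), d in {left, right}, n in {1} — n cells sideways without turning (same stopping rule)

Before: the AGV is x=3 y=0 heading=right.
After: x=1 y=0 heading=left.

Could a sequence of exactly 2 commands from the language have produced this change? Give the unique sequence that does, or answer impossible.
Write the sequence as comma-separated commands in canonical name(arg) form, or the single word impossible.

no 2-step route produces this change.

impossible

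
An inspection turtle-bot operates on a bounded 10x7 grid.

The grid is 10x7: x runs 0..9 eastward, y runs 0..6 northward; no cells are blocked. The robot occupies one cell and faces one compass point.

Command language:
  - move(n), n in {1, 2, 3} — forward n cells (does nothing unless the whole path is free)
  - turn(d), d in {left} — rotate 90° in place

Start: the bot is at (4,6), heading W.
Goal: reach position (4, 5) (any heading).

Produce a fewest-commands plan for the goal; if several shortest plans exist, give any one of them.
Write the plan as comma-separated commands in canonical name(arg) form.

t0: at (4,6), heading W
[1] after turn(left): at (4,6), heading S
[2] after move(1): at (4,5), heading S
nothing shorter than 2 reaches the goal.

turn(left), move(1)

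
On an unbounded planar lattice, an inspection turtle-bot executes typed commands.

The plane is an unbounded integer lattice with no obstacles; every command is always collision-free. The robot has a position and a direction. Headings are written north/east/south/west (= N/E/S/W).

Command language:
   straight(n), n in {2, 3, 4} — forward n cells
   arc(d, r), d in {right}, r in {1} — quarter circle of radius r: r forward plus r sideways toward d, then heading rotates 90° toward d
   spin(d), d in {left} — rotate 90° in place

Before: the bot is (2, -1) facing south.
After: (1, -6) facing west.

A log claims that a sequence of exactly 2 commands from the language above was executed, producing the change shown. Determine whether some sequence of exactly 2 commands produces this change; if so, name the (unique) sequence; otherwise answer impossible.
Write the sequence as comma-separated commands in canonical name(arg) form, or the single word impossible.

key: position moved to (1,-6) AND the heading swung to W — translation plus rotation needed
t0: (2, -1) facing south
t=1 straight(4) ⇒ (2, -5) facing south
t=2 arc(right, 1) ⇒ (1, -6) facing west
all 25 alternatives checked — unique.

straight(4), arc(right, 1)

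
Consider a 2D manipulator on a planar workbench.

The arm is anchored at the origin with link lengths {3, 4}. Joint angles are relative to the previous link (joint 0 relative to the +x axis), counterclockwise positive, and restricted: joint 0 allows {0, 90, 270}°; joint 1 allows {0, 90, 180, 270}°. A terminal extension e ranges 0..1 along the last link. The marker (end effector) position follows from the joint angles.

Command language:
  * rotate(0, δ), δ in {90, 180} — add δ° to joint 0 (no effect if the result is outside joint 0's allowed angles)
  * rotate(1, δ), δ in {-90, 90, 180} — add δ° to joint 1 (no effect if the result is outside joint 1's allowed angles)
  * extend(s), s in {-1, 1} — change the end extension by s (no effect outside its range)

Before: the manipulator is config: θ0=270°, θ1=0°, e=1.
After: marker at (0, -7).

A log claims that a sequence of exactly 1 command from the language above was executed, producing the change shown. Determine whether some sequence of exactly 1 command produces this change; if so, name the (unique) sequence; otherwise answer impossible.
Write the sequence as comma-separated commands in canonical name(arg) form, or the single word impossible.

t0: config: θ0=270°, θ1=0°, e=1
[1] after extend(-1): config: θ0=270°, θ1=0°, e=0
uniquely the one of 7 1-step routes that fits.

extend(-1)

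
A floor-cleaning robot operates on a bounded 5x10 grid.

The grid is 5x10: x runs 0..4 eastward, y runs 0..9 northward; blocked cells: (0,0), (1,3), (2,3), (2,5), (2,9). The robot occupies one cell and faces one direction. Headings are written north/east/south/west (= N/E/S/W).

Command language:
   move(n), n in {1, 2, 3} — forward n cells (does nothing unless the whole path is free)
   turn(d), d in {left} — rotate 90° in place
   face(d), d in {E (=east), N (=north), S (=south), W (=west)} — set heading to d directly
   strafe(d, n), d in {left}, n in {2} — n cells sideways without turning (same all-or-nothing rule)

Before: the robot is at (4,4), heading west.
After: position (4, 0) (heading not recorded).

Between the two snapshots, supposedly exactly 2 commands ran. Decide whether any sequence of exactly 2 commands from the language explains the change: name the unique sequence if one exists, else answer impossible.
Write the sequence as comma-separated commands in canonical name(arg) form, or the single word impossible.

begin: at (4,4), heading west
1. strafe(left, 2) → at (4,2), heading west
2. strafe(left, 2) → at (4,0), heading west
uniquely the one of 81 2-step routes that fits.

strafe(left, 2), strafe(left, 2)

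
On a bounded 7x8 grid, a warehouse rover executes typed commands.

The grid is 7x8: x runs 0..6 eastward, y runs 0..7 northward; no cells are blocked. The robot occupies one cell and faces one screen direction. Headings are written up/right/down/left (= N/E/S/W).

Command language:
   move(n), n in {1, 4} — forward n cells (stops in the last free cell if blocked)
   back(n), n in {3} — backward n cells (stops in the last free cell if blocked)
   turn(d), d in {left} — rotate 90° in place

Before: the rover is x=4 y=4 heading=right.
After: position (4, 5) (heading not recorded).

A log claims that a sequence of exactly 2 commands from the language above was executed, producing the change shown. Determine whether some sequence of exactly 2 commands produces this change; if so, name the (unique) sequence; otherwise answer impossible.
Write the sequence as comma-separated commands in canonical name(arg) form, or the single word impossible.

key: running move(1) before turn(left) would end elsewhere — order is forced
begin: x=4 y=4 heading=right
step 1 (turn(left)): x=4 y=4 heading=up
step 2 (move(1)): x=4 y=5 heading=up
no other 2-command option fits: unique.

turn(left), move(1)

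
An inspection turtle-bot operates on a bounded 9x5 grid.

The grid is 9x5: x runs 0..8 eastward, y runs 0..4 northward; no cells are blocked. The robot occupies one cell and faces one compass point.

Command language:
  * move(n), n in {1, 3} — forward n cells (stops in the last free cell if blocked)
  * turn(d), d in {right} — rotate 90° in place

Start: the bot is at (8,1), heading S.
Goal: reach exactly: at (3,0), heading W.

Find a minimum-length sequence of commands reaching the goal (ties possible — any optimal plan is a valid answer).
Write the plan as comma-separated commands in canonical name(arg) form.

from: at (8,1), heading S
[1] after move(3): at (8,0), heading S
[2] after turn(right): at (8,0), heading W
[3] after move(3): at (5,0), heading W
[4] after move(1): at (4,0), heading W
[5] after move(1): at (3,0), heading W
nothing shorter than 5 reaches the goal.

move(3), turn(right), move(3), move(1), move(1)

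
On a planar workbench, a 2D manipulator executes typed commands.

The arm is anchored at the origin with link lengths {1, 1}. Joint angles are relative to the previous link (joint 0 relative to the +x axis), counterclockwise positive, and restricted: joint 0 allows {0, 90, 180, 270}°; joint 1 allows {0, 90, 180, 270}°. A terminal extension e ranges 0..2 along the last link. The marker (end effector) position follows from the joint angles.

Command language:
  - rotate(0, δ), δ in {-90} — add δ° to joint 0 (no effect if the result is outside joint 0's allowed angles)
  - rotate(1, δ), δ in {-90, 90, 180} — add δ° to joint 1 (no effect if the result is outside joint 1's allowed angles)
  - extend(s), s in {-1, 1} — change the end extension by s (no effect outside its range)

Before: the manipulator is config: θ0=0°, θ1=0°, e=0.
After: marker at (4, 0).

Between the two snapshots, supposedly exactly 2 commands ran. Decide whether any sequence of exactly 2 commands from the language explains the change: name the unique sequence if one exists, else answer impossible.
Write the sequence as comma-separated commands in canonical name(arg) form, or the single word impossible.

extend(1), extend(1)

start: config: θ0=0°, θ1=0°, e=0
step 1 (extend(1)): config: θ0=0°, θ1=0°, e=1
step 2 (extend(1)): config: θ0=0°, θ1=0°, e=2
uniquely the one of 36 2-step routes that fits.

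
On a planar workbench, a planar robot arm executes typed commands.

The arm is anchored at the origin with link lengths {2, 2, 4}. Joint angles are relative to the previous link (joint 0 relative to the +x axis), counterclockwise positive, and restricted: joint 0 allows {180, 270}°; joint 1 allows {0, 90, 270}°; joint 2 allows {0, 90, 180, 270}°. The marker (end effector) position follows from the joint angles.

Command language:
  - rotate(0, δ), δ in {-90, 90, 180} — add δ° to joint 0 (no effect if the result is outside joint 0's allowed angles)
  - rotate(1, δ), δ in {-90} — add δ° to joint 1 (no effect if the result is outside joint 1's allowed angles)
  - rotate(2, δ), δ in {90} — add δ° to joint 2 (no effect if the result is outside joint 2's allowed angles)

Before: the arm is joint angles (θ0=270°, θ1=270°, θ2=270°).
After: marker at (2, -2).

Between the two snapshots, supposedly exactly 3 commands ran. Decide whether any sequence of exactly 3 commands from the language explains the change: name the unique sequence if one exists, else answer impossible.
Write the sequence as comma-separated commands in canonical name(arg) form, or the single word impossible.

rotate(2, 90), rotate(2, 90), rotate(2, 90)

begin: joint angles (θ0=270°, θ1=270°, θ2=270°)
t=1 rotate(2, 90) ⇒ joint angles (θ0=270°, θ1=270°, θ2=0°)
t=2 rotate(2, 90) ⇒ joint angles (θ0=270°, θ1=270°, θ2=90°)
t=3 rotate(2, 90) ⇒ joint angles (θ0=270°, θ1=270°, θ2=180°)
no rival 3-sequence matches.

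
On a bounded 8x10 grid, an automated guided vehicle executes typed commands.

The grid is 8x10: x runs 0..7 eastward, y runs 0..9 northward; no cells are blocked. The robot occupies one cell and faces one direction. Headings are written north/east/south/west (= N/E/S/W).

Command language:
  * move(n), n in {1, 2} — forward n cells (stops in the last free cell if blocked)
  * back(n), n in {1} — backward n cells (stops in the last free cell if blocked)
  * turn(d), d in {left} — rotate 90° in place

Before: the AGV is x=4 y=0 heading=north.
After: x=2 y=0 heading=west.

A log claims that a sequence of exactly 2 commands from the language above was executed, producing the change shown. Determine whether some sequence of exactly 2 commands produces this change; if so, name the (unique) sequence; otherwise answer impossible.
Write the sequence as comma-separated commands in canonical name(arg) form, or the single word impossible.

key: cell and facing (now W) both changed — the 2 commands mix motion and turning
start: x=4 y=0 heading=north
step 1 (turn(left)): x=4 y=0 heading=west
step 2 (move(2)): x=2 y=0 heading=west
all 16 alternatives checked — unique.

turn(left), move(2)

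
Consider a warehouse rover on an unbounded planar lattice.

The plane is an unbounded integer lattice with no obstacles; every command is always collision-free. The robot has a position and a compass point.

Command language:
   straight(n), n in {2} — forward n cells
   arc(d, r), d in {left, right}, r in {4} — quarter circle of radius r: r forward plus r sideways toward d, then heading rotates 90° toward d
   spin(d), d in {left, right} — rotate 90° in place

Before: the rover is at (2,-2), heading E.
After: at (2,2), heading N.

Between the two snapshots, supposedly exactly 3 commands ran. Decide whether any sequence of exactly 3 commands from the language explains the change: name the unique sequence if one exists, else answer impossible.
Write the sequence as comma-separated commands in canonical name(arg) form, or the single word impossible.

spin(left), straight(2), straight(2)

key: cell and facing (now N) both changed — the 3 commands mix motion and turning
t0: at (2,-2), heading E
1. spin(left) → at (2,-2), heading N
2. straight(2) → at (2,0), heading N
3. straight(2) → at (2,2), heading N
no other 3-command option fits: unique.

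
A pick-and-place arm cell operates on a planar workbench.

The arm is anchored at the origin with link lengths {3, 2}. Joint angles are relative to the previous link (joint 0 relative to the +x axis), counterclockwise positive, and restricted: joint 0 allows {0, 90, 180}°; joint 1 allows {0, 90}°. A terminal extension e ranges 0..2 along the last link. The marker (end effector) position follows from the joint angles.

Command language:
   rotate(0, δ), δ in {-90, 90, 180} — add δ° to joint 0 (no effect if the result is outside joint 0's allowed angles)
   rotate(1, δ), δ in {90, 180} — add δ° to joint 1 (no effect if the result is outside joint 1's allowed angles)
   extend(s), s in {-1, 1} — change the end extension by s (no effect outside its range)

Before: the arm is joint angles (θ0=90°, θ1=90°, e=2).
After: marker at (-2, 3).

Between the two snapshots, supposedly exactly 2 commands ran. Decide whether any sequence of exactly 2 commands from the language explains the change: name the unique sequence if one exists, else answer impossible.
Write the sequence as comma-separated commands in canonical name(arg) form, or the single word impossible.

extend(-1), extend(-1)

begin: joint angles (θ0=90°, θ1=90°, e=2)
step 1 (extend(-1)): joint angles (θ0=90°, θ1=90°, e=1)
step 2 (extend(-1)): joint angles (θ0=90°, θ1=90°, e=0)
all 49 alternatives checked — unique.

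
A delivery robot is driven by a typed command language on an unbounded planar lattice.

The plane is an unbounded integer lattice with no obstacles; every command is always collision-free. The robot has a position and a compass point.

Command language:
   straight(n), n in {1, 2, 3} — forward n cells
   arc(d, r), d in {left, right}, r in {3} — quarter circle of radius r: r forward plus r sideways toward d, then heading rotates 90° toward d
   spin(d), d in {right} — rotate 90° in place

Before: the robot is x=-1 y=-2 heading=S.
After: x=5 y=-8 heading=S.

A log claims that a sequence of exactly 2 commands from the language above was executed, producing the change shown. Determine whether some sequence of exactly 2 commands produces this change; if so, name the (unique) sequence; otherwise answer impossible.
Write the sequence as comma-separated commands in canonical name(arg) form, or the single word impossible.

arc(left, 3), arc(right, 3)

key: running arc(right, 3) before arc(left, 3) would end elsewhere — order is forced
start: x=-1 y=-2 heading=S
[1] after arc(left, 3): x=2 y=-5 heading=E
[2] after arc(right, 3): x=5 y=-8 heading=S
no other 2-command option fits: unique.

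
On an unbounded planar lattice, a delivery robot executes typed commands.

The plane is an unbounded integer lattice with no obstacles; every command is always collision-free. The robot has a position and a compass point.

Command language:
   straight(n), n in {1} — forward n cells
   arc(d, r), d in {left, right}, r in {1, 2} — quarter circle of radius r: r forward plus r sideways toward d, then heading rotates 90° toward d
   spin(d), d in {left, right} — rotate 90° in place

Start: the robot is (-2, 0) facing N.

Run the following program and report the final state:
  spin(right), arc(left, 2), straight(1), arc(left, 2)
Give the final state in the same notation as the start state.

(-2, 5) facing W

initial: (-2, 0) facing N
step 1 (spin(right)): (-2, 0) facing E
step 2 (arc(left, 2)): (0, 2) facing N
step 3 (straight(1)): (0, 3) facing N
step 4 (arc(left, 2)): (-2, 5) facing W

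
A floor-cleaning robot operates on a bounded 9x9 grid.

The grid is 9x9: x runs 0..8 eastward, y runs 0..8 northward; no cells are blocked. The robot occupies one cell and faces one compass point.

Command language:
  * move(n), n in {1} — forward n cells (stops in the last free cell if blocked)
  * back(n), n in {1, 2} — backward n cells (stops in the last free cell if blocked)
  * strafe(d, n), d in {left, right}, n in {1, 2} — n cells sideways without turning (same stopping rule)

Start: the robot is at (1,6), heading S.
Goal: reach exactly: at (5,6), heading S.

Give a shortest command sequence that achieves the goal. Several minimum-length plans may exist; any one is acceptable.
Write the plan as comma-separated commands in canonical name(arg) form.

strafe(left, 2), strafe(left, 2)

start: at (1,6), heading S
[1] after strafe(left, 2): at (3,6), heading S
[2] after strafe(left, 2): at (5,6), heading S
nothing shorter than 2 reaches the goal.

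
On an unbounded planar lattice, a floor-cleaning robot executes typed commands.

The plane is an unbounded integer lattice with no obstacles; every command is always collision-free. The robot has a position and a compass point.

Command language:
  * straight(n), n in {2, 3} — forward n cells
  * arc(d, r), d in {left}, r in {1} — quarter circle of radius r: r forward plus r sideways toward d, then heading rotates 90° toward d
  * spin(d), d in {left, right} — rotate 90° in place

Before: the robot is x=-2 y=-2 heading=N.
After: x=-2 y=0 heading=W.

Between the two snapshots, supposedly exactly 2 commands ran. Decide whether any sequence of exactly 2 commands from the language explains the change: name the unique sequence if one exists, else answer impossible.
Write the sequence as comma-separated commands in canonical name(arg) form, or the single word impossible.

key: running spin(left) before straight(2) would end elsewhere — order is forced
begin: x=-2 y=-2 heading=N
t=1 straight(2) ⇒ x=-2 y=0 heading=N
t=2 spin(left) ⇒ x=-2 y=0 heading=W
uniquely the one of 25 2-step routes that fits.

straight(2), spin(left)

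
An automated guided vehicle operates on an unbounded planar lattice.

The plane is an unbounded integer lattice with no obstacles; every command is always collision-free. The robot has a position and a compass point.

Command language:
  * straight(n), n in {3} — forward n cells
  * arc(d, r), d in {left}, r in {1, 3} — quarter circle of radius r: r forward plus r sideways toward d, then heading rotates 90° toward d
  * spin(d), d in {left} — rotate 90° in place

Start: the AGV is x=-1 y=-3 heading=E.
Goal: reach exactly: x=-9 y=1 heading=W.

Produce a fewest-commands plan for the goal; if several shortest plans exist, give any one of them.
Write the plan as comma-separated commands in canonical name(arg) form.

arc(left, 1), arc(left, 3), straight(3), straight(3)

start: x=-1 y=-3 heading=E
1. arc(left, 1) → x=0 y=-2 heading=N
2. arc(left, 3) → x=-3 y=1 heading=W
3. straight(3) → x=-6 y=1 heading=W
4. straight(3) → x=-9 y=1 heading=W
shorter routes all fall short; 4 is best.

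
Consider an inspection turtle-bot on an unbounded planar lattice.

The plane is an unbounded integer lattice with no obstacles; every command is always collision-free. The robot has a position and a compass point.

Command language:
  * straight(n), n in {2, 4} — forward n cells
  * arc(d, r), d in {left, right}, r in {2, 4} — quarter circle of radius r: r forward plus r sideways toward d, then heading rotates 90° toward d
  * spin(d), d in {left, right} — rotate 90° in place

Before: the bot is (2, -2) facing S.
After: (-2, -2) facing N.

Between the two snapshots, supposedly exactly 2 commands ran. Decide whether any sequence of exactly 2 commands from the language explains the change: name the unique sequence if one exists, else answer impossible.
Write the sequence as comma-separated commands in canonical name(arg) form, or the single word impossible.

key: position moved to (-2,-2) AND the heading swung to N — translation plus rotation needed
from: (2, -2) facing S
[1] after arc(right, 2): (0, -4) facing W
[2] after arc(right, 2): (-2, -2) facing N
no rival 2-sequence matches.

arc(right, 2), arc(right, 2)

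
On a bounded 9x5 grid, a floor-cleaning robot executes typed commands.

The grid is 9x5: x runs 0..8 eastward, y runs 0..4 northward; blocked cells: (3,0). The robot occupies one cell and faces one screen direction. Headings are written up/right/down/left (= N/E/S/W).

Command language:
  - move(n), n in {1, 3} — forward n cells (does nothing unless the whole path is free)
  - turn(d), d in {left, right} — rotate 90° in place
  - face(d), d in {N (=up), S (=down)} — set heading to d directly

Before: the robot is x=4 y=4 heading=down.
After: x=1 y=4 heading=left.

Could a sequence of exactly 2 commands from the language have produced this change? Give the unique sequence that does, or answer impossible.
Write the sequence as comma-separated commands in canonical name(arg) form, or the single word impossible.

key: cell and facing (now W) both changed — the 2 commands mix motion and turning
begin: x=4 y=4 heading=down
[1] after turn(right): x=4 y=4 heading=left
[2] after move(3): x=1 y=4 heading=left
no rival 2-sequence matches.

turn(right), move(3)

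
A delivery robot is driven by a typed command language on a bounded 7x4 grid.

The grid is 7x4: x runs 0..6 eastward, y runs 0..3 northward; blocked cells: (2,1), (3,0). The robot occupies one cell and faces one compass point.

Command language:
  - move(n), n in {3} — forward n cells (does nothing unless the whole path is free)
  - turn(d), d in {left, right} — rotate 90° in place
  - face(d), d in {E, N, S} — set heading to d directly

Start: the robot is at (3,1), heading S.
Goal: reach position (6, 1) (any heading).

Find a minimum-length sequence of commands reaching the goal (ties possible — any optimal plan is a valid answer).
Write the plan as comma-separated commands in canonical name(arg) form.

begin: at (3,1), heading S
step 1 (face(E)): at (3,1), heading E
step 2 (move(3)): at (6,1), heading E
shorter routes all fall short; 2 is best.

face(E), move(3)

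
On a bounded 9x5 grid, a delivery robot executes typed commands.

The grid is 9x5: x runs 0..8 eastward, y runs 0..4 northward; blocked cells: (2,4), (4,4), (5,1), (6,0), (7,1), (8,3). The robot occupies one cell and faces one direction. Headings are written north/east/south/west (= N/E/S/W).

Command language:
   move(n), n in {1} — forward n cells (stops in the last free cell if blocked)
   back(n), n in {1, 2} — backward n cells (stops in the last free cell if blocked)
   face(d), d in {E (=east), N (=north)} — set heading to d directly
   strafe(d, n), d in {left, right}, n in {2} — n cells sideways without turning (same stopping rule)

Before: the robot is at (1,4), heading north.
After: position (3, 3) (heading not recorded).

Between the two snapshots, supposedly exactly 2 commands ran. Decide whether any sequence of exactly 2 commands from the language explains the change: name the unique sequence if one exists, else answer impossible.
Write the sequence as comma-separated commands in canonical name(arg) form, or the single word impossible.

key: order matters: swapping back(1) and strafe(right, 2) lands elsewhere
t0: at (1,4), heading north
[1] after back(1): at (1,3), heading north
[2] after strafe(right, 2): at (3,3), heading north
no rival 2-sequence matches.

back(1), strafe(right, 2)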